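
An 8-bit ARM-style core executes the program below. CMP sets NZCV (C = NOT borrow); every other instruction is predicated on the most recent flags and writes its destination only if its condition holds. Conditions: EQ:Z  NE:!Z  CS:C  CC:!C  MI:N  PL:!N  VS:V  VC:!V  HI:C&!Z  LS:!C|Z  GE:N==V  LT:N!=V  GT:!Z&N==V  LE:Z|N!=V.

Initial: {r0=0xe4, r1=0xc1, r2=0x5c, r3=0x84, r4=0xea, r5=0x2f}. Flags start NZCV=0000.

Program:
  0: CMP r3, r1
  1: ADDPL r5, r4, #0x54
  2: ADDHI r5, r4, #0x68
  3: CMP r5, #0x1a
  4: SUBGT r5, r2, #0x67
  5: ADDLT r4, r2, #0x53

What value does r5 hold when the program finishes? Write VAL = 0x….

0: ✓ CMP  NZCV=1000
1: · ADDPL
2: · ADDHI
3: ✓ CMP  NZCV=0010
4: ✓ SUBGT  r5←0xf5
5: · ADDLT

VAL = 0xf5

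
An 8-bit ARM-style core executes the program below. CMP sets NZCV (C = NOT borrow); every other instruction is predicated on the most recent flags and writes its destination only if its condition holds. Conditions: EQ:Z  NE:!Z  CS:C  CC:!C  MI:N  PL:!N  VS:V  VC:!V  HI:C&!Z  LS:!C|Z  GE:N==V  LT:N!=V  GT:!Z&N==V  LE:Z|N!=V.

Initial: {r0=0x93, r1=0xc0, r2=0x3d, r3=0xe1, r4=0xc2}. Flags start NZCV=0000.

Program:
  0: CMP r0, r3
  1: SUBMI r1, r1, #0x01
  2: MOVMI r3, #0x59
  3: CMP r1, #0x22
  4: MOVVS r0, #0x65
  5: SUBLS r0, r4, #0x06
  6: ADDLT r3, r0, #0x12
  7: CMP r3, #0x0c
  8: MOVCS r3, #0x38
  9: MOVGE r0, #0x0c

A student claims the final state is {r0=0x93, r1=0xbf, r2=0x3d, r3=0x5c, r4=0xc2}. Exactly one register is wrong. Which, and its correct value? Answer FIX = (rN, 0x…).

FIX = (r3, 0x38)

[0] flags=1000 → (cmp)
[1] flags=1000 MI?T → r1=0xbf
[2] flags=1000 MI?T → r3=0x59
[3] flags=1010 → (cmp)
[4] flags=1010 VS?F → skip
[5] flags=1010 LS?F → skip
[6] flags=1010 LT?T → r3=0xa5
[7] flags=1010 → (cmp)
[8] flags=1010 CS?T → r3=0x38
[9] flags=1010 GE?F → skip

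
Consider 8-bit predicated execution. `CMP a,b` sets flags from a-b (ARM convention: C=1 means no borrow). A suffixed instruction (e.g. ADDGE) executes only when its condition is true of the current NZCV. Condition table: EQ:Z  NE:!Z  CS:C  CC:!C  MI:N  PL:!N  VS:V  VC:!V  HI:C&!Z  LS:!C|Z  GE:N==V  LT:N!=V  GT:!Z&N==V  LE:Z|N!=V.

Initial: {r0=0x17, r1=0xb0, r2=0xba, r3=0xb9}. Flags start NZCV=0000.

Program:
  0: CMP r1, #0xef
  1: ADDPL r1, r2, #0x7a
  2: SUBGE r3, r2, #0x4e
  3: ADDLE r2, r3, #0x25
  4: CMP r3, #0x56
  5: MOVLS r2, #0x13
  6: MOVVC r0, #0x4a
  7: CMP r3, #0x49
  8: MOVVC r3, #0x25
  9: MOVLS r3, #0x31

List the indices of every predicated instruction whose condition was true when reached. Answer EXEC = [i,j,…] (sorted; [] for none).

0: ✓ CMP  NZCV=1000
1: · ADDPL
2: · SUBGE
3: ✓ ADDLE  r2←0xde
4: ✓ CMP  NZCV=0011
5: · MOVLS
6: · MOVVC
7: ✓ CMP  NZCV=0011
8: · MOVVC
9: · MOVLS

EXEC = [3]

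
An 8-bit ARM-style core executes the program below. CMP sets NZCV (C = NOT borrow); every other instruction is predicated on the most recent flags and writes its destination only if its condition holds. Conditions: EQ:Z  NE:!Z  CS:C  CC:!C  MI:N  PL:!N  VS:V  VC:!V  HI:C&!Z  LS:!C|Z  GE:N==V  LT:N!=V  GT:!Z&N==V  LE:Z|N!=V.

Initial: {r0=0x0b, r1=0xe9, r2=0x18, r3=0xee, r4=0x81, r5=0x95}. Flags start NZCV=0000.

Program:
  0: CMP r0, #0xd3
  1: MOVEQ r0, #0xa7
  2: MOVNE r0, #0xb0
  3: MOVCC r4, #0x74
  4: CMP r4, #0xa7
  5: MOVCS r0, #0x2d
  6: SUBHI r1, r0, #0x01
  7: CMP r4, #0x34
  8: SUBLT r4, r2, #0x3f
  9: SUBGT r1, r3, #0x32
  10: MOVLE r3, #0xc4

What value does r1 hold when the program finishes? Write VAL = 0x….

[0] flags=0000 → (cmp)
[1] flags=0000 EQ?F → skip
[2] flags=0000 NE?T → r0=0xb0
[3] flags=0000 CC?T → r4=0x74
[4] flags=1001 → (cmp)
[5] flags=1001 CS?F → skip
[6] flags=1001 HI?F → skip
[7] flags=0010 → (cmp)
[8] flags=0010 LT?F → skip
[9] flags=0010 GT?T → r1=0xbc
[10] flags=0010 LE?F → skip

VAL = 0xbc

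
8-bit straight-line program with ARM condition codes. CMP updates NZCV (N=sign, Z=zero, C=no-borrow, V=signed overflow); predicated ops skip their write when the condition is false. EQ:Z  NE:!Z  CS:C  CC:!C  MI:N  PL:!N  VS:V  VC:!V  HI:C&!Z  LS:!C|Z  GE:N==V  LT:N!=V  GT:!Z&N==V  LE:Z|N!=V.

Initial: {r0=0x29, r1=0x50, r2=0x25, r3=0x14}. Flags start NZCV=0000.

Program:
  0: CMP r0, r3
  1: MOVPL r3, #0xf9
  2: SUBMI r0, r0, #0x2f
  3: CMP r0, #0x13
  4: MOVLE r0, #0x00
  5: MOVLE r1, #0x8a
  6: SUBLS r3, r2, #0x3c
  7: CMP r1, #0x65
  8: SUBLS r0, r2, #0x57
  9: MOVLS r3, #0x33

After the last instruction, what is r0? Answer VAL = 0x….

[0] flags=0010 → (cmp)
[1] flags=0010 PL?T → r3=0xf9
[2] flags=0010 MI?F → skip
[3] flags=0010 → (cmp)
[4] flags=0010 LE?F → skip
[5] flags=0010 LE?F → skip
[6] flags=0010 LS?F → skip
[7] flags=1000 → (cmp)
[8] flags=1000 LS?T → r0=0xce
[9] flags=1000 LS?T → r3=0x33

VAL = 0xce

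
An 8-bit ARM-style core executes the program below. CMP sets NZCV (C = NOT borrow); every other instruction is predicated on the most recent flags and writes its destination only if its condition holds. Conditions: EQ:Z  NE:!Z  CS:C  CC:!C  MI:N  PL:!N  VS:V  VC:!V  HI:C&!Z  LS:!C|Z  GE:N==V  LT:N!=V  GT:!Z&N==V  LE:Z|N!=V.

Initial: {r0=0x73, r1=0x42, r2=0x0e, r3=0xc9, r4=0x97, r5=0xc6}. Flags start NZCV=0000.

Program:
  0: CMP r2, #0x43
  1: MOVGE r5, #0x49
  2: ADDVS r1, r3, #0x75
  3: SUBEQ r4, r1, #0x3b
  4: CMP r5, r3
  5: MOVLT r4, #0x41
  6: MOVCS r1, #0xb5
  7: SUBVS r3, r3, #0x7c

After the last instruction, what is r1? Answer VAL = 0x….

0: ✓ CMP  NZCV=1000
1: · MOVGE
2: · ADDVS
3: · SUBEQ
4: ✓ CMP  NZCV=1000
5: ✓ MOVLT  r4←0x41
6: · MOVCS
7: · SUBVS

VAL = 0x42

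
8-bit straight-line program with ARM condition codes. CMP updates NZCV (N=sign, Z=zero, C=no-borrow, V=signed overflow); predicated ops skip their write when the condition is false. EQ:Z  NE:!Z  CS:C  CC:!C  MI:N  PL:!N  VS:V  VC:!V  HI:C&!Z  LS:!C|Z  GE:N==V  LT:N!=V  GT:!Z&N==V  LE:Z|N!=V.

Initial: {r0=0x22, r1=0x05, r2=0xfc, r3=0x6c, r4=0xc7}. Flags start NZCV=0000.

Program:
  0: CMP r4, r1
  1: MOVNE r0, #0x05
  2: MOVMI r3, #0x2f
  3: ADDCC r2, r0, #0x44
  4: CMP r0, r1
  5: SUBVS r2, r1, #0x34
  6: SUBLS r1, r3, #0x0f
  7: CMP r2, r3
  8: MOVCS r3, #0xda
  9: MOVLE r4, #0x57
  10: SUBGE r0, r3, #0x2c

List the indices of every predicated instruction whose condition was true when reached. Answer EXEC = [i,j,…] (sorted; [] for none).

[0] flags=1010 → (cmp)
[1] flags=1010 NE?T → r0=0x05
[2] flags=1010 MI?T → r3=0x2f
[3] flags=1010 CC?F → skip
[4] flags=0110 → (cmp)
[5] flags=0110 VS?F → skip
[6] flags=0110 LS?T → r1=0x20
[7] flags=1010 → (cmp)
[8] flags=1010 CS?T → r3=0xda
[9] flags=1010 LE?T → r4=0x57
[10] flags=1010 GE?F → skip

EXEC = [1,2,6,8,9]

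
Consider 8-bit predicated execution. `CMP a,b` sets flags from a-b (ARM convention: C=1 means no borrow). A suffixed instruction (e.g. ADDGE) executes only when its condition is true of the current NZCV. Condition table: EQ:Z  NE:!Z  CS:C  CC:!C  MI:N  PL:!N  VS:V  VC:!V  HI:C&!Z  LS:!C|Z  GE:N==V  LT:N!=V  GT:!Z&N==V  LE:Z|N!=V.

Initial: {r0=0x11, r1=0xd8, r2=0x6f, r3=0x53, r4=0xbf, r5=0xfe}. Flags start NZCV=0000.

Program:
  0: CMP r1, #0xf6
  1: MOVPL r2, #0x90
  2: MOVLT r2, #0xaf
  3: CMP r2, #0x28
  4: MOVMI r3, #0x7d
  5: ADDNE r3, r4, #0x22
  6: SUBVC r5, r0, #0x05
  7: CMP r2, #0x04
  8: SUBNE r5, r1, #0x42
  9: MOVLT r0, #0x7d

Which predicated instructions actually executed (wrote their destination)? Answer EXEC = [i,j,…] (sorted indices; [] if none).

0: ✓ CMP  NZCV=1000
1: · MOVPL
2: ✓ MOVLT  r2←0xaf
3: ✓ CMP  NZCV=1010
4: ✓ MOVMI  r3←0x7d
5: ✓ ADDNE  r3←0xe1
6: ✓ SUBVC  r5←0x0c
7: ✓ CMP  NZCV=1010
8: ✓ SUBNE  r5←0x96
9: ✓ MOVLT  r0←0x7d

EXEC = [2,4,5,6,8,9]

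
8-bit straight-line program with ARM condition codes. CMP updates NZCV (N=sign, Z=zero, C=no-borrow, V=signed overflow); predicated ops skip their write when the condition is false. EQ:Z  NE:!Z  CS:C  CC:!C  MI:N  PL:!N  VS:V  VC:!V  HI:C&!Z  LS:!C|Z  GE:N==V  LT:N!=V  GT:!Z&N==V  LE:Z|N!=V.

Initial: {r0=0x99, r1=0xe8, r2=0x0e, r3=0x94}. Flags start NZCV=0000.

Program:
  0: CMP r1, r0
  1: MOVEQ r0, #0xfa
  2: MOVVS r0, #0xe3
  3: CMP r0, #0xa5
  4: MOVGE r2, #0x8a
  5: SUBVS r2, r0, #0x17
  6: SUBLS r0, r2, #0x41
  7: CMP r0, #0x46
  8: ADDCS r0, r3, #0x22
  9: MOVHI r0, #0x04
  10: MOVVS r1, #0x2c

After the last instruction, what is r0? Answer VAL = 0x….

VAL = 0x04

[0] flags=0010 → (cmp)
[1] flags=0010 EQ?F → skip
[2] flags=0010 VS?F → skip
[3] flags=1000 → (cmp)
[4] flags=1000 GE?F → skip
[5] flags=1000 VS?F → skip
[6] flags=1000 LS?T → r0=0xcd
[7] flags=1010 → (cmp)
[8] flags=1010 CS?T → r0=0xb6
[9] flags=1010 HI?T → r0=0x04
[10] flags=1010 VS?F → skip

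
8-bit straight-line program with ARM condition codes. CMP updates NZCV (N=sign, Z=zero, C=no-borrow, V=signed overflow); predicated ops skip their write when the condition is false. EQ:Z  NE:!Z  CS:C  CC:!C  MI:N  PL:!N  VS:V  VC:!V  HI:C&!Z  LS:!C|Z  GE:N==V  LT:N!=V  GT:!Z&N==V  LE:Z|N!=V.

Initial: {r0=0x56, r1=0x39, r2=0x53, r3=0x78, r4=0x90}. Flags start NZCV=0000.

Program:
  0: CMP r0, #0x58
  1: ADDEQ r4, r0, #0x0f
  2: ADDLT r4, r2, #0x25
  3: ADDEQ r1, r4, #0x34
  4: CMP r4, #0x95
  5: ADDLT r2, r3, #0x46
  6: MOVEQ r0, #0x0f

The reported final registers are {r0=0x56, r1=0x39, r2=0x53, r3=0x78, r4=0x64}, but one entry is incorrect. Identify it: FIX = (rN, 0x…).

[0] flags=1000 → (cmp)
[1] flags=1000 EQ?F → skip
[2] flags=1000 LT?T → r4=0x78
[3] flags=1000 EQ?F → skip
[4] flags=1001 → (cmp)
[5] flags=1001 LT?F → skip
[6] flags=1001 EQ?F → skip

FIX = (r4, 0x78)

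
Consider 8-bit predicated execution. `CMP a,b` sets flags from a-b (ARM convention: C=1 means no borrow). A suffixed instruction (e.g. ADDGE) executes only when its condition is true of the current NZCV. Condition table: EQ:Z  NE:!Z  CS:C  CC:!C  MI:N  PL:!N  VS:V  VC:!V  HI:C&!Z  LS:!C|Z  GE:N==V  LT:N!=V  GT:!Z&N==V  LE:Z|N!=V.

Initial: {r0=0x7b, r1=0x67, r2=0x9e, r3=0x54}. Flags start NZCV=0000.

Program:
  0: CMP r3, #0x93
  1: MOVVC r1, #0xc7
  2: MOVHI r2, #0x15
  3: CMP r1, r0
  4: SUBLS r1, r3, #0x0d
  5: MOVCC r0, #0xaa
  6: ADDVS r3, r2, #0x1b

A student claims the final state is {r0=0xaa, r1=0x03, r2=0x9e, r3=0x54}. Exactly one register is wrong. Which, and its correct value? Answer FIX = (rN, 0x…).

FIX = (r1, 0x47)

[0] flags=1001 → (cmp)
[1] flags=1001 VC?F → skip
[2] flags=1001 HI?F → skip
[3] flags=1000 → (cmp)
[4] flags=1000 LS?T → r1=0x47
[5] flags=1000 CC?T → r0=0xaa
[6] flags=1000 VS?F → skip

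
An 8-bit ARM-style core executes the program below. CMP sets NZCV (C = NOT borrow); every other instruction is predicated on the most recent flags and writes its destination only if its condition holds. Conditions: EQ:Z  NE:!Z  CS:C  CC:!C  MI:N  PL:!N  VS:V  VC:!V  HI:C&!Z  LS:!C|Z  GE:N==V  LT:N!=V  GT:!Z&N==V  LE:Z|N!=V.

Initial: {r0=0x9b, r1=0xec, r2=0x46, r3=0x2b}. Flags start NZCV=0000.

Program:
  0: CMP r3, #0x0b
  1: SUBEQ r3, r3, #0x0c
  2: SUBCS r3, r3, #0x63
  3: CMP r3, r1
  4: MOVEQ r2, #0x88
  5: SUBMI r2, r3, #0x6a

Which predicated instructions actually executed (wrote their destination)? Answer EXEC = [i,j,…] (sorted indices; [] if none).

EXEC = [2,5]

0: ✓ CMP  NZCV=0010
1: · SUBEQ
2: ✓ SUBCS  r3←0xc8
3: ✓ CMP  NZCV=1000
4: · MOVEQ
5: ✓ SUBMI  r2←0x5e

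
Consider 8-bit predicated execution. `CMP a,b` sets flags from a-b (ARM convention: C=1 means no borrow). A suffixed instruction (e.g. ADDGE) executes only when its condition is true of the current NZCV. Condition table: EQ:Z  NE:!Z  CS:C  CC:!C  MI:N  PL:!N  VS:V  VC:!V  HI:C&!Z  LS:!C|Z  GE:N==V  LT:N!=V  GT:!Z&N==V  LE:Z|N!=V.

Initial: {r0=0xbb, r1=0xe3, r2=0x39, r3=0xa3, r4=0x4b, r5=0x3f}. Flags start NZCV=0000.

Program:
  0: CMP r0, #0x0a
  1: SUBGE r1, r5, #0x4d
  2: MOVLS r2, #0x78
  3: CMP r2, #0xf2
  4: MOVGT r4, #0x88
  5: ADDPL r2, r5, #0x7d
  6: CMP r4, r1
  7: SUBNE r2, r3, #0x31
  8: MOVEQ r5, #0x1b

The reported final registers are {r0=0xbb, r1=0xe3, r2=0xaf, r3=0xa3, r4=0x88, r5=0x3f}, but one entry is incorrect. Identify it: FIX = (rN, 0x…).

[0] flags=1010 → (cmp)
[1] flags=1010 GE?F → skip
[2] flags=1010 LS?F → skip
[3] flags=0000 → (cmp)
[4] flags=0000 GT?T → r4=0x88
[5] flags=0000 PL?T → r2=0xbc
[6] flags=1000 → (cmp)
[7] flags=1000 NE?T → r2=0x72
[8] flags=1000 EQ?F → skip

FIX = (r2, 0x72)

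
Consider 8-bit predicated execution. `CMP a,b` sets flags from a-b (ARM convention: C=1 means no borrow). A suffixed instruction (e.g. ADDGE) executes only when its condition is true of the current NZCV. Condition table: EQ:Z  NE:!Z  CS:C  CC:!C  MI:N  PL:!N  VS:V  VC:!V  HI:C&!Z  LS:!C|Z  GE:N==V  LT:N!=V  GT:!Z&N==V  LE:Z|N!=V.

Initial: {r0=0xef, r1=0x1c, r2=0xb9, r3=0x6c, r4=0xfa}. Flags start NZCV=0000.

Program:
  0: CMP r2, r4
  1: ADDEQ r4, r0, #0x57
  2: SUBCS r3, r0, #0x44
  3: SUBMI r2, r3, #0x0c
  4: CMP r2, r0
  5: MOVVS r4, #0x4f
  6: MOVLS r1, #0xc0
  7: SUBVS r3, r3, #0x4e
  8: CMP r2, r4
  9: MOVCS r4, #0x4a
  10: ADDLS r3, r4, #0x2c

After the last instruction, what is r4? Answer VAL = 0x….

VAL = 0xfa

[0] flags=1000 → (cmp)
[1] flags=1000 EQ?F → skip
[2] flags=1000 CS?F → skip
[3] flags=1000 MI?T → r2=0x60
[4] flags=0000 → (cmp)
[5] flags=0000 VS?F → skip
[6] flags=0000 LS?T → r1=0xc0
[7] flags=0000 VS?F → skip
[8] flags=0000 → (cmp)
[9] flags=0000 CS?F → skip
[10] flags=0000 LS?T → r3=0x26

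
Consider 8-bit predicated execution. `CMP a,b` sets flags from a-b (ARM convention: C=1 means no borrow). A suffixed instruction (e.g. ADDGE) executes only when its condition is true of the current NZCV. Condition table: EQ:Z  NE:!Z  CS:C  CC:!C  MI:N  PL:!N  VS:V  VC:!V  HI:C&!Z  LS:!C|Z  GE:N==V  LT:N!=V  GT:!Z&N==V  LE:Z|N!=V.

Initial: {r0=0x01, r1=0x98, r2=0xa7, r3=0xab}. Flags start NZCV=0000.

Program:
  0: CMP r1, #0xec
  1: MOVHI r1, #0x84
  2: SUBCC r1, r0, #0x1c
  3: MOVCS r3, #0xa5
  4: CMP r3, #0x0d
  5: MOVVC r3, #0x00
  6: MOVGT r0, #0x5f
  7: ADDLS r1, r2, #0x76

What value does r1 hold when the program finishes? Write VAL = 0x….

0: ✓ CMP  NZCV=1000
1: · MOVHI
2: ✓ SUBCC  r1←0xe5
3: · MOVCS
4: ✓ CMP  NZCV=1010
5: ✓ MOVVC  r3←0x00
6: · MOVGT
7: · ADDLS

VAL = 0xe5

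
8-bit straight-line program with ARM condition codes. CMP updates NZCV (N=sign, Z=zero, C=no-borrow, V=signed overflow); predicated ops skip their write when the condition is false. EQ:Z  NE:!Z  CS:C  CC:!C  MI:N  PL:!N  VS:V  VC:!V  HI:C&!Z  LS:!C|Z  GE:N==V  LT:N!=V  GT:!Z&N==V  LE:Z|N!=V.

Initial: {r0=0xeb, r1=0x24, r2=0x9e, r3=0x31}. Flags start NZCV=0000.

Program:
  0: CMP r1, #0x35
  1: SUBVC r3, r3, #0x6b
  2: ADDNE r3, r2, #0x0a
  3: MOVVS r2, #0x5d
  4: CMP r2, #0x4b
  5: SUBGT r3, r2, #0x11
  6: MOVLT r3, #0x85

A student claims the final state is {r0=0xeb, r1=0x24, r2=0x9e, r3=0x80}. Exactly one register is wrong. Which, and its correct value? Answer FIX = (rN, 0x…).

FIX = (r3, 0x85)

[0] flags=1000 → (cmp)
[1] flags=1000 VC?T → r3=0xc6
[2] flags=1000 NE?T → r3=0xa8
[3] flags=1000 VS?F → skip
[4] flags=0011 → (cmp)
[5] flags=0011 GT?F → skip
[6] flags=0011 LT?T → r3=0x85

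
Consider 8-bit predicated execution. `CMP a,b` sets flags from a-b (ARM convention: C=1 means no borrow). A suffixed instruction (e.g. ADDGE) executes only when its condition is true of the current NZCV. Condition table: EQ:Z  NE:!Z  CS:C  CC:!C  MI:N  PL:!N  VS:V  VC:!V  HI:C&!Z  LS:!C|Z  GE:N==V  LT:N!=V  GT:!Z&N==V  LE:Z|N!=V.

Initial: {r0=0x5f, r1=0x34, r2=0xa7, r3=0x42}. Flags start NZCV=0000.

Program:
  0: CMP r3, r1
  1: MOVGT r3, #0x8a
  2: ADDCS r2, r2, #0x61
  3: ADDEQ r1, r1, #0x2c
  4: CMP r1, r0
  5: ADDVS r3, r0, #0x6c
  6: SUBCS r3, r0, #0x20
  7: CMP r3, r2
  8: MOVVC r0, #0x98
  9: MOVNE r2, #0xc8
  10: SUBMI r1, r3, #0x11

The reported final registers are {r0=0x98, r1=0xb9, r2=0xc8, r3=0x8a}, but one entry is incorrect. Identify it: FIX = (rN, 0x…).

0: ✓ CMP  NZCV=0010
1: ✓ MOVGT  r3←0x8a
2: ✓ ADDCS  r2←0x08
3: · ADDEQ
4: ✓ CMP  NZCV=1000
5: · ADDVS
6: · SUBCS
7: ✓ CMP  NZCV=1010
8: ✓ MOVVC  r0←0x98
9: ✓ MOVNE  r2←0xc8
10: ✓ SUBMI  r1←0x79

FIX = (r1, 0x79)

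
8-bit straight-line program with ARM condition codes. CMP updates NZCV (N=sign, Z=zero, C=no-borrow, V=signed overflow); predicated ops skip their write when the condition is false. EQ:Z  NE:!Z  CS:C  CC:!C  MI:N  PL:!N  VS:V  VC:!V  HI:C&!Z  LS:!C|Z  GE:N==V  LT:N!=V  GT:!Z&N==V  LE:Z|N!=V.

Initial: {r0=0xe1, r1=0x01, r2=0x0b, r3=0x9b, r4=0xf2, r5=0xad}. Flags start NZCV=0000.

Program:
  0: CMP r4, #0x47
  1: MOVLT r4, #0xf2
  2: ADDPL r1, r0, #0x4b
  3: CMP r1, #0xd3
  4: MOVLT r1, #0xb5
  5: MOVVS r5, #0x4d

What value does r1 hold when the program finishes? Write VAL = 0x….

VAL = 0x01

[0] flags=1010 → (cmp)
[1] flags=1010 LT?T → r4=0xf2
[2] flags=1010 PL?F → skip
[3] flags=0000 → (cmp)
[4] flags=0000 LT?F → skip
[5] flags=0000 VS?F → skip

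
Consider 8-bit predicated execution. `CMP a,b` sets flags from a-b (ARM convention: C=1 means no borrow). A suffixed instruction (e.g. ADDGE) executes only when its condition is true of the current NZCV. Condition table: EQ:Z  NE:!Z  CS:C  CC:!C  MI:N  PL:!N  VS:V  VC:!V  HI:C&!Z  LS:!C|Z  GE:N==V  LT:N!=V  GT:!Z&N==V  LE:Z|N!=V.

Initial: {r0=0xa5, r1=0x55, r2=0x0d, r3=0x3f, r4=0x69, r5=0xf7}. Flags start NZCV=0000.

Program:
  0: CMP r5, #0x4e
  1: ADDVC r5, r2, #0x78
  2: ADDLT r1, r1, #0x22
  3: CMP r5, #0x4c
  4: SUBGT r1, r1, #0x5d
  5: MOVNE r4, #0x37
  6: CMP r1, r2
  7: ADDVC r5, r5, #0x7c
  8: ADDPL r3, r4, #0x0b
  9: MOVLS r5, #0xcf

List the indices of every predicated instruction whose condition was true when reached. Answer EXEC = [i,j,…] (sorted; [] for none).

EXEC = [1,2,5,7,8]

[0] flags=1010 → (cmp)
[1] flags=1010 VC?T → r5=0x85
[2] flags=1010 LT?T → r1=0x77
[3] flags=0011 → (cmp)
[4] flags=0011 GT?F → skip
[5] flags=0011 NE?T → r4=0x37
[6] flags=0010 → (cmp)
[7] flags=0010 VC?T → r5=0x01
[8] flags=0010 PL?T → r3=0x42
[9] flags=0010 LS?F → skip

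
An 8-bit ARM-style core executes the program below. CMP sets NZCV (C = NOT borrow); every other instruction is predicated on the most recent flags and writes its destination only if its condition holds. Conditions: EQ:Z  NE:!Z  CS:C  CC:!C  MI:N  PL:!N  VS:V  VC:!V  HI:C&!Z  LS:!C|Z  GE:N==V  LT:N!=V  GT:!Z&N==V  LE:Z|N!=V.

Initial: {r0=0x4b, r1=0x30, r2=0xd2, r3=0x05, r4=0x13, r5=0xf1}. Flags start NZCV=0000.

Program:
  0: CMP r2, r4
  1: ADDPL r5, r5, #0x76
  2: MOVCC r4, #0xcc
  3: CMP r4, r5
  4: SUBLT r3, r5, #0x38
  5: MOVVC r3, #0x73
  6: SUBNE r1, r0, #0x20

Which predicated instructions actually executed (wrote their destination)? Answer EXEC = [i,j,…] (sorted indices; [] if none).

[0] flags=1010 → (cmp)
[1] flags=1010 PL?F → skip
[2] flags=1010 CC?F → skip
[3] flags=0000 → (cmp)
[4] flags=0000 LT?F → skip
[5] flags=0000 VC?T → r3=0x73
[6] flags=0000 NE?T → r1=0x2b

EXEC = [5,6]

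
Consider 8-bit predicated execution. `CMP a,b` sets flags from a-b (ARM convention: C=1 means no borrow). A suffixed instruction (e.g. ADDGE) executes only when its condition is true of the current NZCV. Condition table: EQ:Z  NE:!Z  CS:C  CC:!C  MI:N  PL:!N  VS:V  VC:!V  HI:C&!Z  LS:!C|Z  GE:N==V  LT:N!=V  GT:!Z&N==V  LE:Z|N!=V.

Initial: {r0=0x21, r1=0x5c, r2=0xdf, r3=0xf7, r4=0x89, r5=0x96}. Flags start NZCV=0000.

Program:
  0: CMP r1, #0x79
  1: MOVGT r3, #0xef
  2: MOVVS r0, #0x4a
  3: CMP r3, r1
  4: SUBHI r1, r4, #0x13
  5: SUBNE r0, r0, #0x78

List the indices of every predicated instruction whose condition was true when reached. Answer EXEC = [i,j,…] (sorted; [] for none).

EXEC = [4,5]

[0] flags=1000 → (cmp)
[1] flags=1000 GT?F → skip
[2] flags=1000 VS?F → skip
[3] flags=1010 → (cmp)
[4] flags=1010 HI?T → r1=0x76
[5] flags=1010 NE?T → r0=0xa9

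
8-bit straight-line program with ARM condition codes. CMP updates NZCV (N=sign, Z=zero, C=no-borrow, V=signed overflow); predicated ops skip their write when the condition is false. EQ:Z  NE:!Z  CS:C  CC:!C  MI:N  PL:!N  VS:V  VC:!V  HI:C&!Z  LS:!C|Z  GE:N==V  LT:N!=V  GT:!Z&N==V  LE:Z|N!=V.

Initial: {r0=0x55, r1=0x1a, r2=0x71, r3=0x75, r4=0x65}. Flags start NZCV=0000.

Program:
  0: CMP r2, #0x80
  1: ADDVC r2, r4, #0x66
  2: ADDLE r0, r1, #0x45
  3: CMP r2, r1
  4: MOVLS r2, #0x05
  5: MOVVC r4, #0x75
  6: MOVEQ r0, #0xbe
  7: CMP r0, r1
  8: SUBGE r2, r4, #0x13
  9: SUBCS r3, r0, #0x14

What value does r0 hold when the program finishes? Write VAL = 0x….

[0] flags=1001 → (cmp)
[1] flags=1001 VC?F → skip
[2] flags=1001 LE?F → skip
[3] flags=0010 → (cmp)
[4] flags=0010 LS?F → skip
[5] flags=0010 VC?T → r4=0x75
[6] flags=0010 EQ?F → skip
[7] flags=0010 → (cmp)
[8] flags=0010 GE?T → r2=0x62
[9] flags=0010 CS?T → r3=0x41

VAL = 0x55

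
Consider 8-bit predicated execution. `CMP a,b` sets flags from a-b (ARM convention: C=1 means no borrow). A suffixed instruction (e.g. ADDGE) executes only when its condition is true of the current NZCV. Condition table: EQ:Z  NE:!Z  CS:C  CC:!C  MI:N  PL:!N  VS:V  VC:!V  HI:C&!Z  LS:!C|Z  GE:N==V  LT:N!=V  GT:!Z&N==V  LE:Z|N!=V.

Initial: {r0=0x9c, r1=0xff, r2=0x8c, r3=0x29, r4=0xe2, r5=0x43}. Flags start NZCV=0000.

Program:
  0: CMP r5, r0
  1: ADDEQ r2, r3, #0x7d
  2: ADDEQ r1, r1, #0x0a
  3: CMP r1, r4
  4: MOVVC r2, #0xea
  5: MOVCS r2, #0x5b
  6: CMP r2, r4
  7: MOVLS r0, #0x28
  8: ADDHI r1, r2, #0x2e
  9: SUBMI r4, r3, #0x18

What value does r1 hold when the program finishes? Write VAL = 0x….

[0] flags=1001 → (cmp)
[1] flags=1001 EQ?F → skip
[2] flags=1001 EQ?F → skip
[3] flags=0010 → (cmp)
[4] flags=0010 VC?T → r2=0xea
[5] flags=0010 CS?T → r2=0x5b
[6] flags=0000 → (cmp)
[7] flags=0000 LS?T → r0=0x28
[8] flags=0000 HI?F → skip
[9] flags=0000 MI?F → skip

VAL = 0xff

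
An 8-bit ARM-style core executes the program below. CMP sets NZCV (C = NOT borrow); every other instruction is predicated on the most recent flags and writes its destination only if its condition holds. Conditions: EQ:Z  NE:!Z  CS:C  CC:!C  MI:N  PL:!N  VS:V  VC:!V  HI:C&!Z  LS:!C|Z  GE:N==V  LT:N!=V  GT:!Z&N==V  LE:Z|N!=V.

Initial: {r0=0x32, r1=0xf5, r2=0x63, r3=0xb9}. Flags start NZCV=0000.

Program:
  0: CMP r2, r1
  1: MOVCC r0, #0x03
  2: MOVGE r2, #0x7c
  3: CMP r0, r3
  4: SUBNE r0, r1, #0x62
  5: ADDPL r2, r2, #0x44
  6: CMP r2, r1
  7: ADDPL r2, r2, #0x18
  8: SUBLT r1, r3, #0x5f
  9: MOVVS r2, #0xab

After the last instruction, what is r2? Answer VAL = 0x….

0: ✓ CMP  NZCV=0000
1: ✓ MOVCC  r0←0x03
2: ✓ MOVGE  r2←0x7c
3: ✓ CMP  NZCV=0000
4: ✓ SUBNE  r0←0x93
5: ✓ ADDPL  r2←0xc0
6: ✓ CMP  NZCV=1000
7: · ADDPL
8: ✓ SUBLT  r1←0x5a
9: · MOVVS

VAL = 0xc0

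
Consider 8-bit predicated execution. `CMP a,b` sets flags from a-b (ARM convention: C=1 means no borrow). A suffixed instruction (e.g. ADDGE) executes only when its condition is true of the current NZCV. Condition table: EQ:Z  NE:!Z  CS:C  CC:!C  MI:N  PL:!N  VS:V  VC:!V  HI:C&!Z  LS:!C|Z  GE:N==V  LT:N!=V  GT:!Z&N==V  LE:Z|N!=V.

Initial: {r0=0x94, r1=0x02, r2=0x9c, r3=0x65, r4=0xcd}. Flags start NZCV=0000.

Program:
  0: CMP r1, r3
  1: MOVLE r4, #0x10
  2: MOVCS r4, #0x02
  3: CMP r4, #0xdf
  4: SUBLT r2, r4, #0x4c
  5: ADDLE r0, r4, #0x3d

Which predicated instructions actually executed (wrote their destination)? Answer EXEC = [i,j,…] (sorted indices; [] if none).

0: ✓ CMP  NZCV=1000
1: ✓ MOVLE  r4←0x10
2: · MOVCS
3: ✓ CMP  NZCV=0000
4: · SUBLT
5: · ADDLE

EXEC = [1]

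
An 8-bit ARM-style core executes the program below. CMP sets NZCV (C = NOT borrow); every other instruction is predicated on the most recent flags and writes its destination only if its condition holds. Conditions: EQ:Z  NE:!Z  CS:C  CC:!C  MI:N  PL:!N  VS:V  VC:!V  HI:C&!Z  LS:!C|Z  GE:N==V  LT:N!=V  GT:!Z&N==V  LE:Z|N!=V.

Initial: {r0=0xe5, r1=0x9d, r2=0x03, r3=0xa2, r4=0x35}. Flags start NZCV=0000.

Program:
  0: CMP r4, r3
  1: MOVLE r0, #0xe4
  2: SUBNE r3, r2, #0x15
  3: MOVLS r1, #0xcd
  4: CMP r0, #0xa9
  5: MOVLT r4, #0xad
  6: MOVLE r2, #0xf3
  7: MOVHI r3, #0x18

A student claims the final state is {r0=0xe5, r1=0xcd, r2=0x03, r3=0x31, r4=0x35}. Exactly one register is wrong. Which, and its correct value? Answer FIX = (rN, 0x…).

FIX = (r3, 0x18)

[0] flags=1001 → (cmp)
[1] flags=1001 LE?F → skip
[2] flags=1001 NE?T → r3=0xee
[3] flags=1001 LS?T → r1=0xcd
[4] flags=0010 → (cmp)
[5] flags=0010 LT?F → skip
[6] flags=0010 LE?F → skip
[7] flags=0010 HI?T → r3=0x18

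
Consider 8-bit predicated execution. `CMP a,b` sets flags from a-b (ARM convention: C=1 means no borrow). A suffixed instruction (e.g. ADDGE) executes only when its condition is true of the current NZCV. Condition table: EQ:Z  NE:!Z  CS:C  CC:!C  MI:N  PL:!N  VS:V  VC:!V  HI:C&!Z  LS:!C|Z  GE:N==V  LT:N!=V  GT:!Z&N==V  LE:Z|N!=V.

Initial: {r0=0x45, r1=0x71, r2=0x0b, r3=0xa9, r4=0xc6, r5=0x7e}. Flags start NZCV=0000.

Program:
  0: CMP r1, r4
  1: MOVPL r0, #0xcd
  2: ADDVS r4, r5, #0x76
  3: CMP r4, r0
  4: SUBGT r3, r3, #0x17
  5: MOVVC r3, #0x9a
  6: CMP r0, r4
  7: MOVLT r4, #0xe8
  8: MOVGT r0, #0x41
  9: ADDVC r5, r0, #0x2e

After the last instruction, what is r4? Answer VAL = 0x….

VAL = 0xf4

0: ✓ CMP  NZCV=1001
1: · MOVPL
2: ✓ ADDVS  r4←0xf4
3: ✓ CMP  NZCV=1010
4: · SUBGT
5: ✓ MOVVC  r3←0x9a
6: ✓ CMP  NZCV=0000
7: · MOVLT
8: ✓ MOVGT  r0←0x41
9: ✓ ADDVC  r5←0x6f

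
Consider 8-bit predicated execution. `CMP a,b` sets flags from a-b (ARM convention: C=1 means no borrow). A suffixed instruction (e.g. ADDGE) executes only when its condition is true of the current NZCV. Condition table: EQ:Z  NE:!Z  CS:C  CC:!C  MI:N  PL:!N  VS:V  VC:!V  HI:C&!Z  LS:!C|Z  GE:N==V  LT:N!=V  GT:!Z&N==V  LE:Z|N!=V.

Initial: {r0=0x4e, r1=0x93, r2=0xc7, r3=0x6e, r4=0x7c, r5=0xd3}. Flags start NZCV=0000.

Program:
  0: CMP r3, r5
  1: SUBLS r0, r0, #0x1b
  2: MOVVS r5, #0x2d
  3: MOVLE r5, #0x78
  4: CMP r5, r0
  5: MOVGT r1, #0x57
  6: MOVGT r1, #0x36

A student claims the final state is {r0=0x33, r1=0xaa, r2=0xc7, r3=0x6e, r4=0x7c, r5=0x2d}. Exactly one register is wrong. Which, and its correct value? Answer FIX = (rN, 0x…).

FIX = (r1, 0x93)

[0] flags=1001 → (cmp)
[1] flags=1001 LS?T → r0=0x33
[2] flags=1001 VS?T → r5=0x2d
[3] flags=1001 LE?F → skip
[4] flags=1000 → (cmp)
[5] flags=1000 GT?F → skip
[6] flags=1000 GT?F → skip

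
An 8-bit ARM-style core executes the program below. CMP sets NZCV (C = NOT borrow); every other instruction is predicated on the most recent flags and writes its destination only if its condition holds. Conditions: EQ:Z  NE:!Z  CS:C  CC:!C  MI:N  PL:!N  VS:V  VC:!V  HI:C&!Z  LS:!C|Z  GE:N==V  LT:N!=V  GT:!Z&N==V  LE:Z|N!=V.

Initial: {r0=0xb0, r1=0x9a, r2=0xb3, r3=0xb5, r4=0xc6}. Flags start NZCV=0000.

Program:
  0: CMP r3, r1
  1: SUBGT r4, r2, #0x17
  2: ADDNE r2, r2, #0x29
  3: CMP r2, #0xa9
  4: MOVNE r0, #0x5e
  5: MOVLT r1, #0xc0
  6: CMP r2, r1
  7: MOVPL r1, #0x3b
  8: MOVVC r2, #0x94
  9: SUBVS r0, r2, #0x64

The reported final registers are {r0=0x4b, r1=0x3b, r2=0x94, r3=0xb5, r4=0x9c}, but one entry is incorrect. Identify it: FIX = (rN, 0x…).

[0] flags=0010 → (cmp)
[1] flags=0010 GT?T → r4=0x9c
[2] flags=0010 NE?T → r2=0xdc
[3] flags=0010 → (cmp)
[4] flags=0010 NE?T → r0=0x5e
[5] flags=0010 LT?F → skip
[6] flags=0010 → (cmp)
[7] flags=0010 PL?T → r1=0x3b
[8] flags=0010 VC?T → r2=0x94
[9] flags=0010 VS?F → skip

FIX = (r0, 0x5e)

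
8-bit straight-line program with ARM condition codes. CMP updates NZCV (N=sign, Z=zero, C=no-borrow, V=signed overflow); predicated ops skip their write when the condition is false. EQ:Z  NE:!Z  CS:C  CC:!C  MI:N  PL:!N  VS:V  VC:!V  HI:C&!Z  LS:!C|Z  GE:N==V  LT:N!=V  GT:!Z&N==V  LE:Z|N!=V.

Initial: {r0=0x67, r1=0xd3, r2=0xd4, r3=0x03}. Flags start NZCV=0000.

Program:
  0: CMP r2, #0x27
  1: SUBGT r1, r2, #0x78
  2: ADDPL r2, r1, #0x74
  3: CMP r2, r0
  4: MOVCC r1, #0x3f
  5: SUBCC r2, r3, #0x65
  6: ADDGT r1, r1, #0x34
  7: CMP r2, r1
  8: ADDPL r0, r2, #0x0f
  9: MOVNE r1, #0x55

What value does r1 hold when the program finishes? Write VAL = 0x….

0: ✓ CMP  NZCV=1010
1: · SUBGT
2: · ADDPL
3: ✓ CMP  NZCV=0011
4: · MOVCC
5: · SUBCC
6: · ADDGT
7: ✓ CMP  NZCV=0010
8: ✓ ADDPL  r0←0xe3
9: ✓ MOVNE  r1←0x55

VAL = 0x55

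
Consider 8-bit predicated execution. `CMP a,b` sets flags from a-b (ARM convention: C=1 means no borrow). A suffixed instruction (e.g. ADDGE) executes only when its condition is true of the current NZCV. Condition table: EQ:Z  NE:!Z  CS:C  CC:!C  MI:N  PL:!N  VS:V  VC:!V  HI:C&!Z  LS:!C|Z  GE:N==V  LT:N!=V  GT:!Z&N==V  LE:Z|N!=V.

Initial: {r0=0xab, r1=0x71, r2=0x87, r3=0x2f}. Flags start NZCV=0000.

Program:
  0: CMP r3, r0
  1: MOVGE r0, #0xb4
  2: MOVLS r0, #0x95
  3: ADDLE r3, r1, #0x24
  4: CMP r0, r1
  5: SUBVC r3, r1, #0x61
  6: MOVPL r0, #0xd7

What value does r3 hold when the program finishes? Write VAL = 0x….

VAL = 0x2f

[0] flags=1001 → (cmp)
[1] flags=1001 GE?T → r0=0xb4
[2] flags=1001 LS?T → r0=0x95
[3] flags=1001 LE?F → skip
[4] flags=0011 → (cmp)
[5] flags=0011 VC?F → skip
[6] flags=0011 PL?T → r0=0xd7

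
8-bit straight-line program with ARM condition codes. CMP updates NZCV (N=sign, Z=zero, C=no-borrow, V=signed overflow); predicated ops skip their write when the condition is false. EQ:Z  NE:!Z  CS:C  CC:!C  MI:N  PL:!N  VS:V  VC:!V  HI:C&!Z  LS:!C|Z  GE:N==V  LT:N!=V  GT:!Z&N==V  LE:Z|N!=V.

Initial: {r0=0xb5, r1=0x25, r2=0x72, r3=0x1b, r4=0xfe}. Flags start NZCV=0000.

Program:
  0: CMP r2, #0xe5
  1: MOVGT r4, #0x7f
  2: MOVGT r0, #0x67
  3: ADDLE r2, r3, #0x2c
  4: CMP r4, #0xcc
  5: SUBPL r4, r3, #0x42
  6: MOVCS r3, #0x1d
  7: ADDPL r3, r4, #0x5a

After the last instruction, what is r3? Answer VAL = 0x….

[0] flags=1001 → (cmp)
[1] flags=1001 GT?T → r4=0x7f
[2] flags=1001 GT?T → r0=0x67
[3] flags=1001 LE?F → skip
[4] flags=1001 → (cmp)
[5] flags=1001 PL?F → skip
[6] flags=1001 CS?F → skip
[7] flags=1001 PL?F → skip

VAL = 0x1b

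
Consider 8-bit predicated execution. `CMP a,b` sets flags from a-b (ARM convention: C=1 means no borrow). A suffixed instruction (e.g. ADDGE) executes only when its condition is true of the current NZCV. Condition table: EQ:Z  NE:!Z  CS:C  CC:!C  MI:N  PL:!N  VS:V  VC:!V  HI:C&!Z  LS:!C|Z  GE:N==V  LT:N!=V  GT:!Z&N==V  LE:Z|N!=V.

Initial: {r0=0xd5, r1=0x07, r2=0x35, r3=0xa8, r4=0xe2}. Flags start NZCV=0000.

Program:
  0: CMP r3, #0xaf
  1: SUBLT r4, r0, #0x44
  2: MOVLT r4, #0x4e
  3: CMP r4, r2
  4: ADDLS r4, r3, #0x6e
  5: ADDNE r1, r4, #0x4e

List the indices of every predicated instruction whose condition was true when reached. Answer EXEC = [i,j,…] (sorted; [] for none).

EXEC = [1,2,5]

0: ✓ CMP  NZCV=1000
1: ✓ SUBLT  r4←0x91
2: ✓ MOVLT  r4←0x4e
3: ✓ CMP  NZCV=0010
4: · ADDLS
5: ✓ ADDNE  r1←0x9c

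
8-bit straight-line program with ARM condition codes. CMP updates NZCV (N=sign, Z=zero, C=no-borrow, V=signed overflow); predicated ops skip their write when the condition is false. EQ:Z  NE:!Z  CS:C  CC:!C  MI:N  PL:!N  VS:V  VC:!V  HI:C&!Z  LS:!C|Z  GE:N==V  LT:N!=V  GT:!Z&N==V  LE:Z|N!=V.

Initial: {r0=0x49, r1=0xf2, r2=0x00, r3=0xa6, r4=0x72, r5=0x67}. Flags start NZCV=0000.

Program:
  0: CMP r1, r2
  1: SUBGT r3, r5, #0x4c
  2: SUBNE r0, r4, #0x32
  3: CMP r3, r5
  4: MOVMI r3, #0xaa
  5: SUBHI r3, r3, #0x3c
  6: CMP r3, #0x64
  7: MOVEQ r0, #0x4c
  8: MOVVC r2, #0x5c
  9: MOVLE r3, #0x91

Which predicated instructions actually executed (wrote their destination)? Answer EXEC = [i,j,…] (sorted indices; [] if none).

EXEC = [2,5,8]

0: ✓ CMP  NZCV=1010
1: · SUBGT
2: ✓ SUBNE  r0←0x40
3: ✓ CMP  NZCV=0011
4: · MOVMI
5: ✓ SUBHI  r3←0x6a
6: ✓ CMP  NZCV=0010
7: · MOVEQ
8: ✓ MOVVC  r2←0x5c
9: · MOVLE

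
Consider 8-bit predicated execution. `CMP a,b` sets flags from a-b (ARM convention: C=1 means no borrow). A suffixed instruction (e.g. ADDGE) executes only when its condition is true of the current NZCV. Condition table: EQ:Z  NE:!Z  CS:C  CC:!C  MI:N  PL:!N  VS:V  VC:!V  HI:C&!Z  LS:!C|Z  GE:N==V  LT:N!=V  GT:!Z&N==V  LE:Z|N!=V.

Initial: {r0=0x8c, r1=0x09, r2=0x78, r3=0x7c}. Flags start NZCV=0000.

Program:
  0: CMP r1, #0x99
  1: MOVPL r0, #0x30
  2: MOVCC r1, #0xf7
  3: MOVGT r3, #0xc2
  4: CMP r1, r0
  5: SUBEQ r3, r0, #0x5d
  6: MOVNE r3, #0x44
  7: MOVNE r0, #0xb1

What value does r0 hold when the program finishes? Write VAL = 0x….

VAL = 0xb1

0: ✓ CMP  NZCV=0000
1: ✓ MOVPL  r0←0x30
2: ✓ MOVCC  r1←0xf7
3: ✓ MOVGT  r3←0xc2
4: ✓ CMP  NZCV=1010
5: · SUBEQ
6: ✓ MOVNE  r3←0x44
7: ✓ MOVNE  r0←0xb1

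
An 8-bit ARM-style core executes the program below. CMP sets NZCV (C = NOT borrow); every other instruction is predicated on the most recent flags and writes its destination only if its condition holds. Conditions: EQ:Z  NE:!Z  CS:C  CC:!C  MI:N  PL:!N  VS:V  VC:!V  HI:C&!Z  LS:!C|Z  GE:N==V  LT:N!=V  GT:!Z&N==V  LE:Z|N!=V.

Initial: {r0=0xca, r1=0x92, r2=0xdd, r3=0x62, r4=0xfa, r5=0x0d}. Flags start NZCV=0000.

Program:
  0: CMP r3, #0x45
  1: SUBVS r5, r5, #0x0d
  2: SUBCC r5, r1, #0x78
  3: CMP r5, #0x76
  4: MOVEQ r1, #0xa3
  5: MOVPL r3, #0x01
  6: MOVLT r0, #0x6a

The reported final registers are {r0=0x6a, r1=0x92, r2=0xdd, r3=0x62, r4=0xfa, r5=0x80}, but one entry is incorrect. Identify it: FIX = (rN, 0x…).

FIX = (r5, 0x0d)

0: ✓ CMP  NZCV=0010
1: · SUBVS
2: · SUBCC
3: ✓ CMP  NZCV=1000
4: · MOVEQ
5: · MOVPL
6: ✓ MOVLT  r0←0x6a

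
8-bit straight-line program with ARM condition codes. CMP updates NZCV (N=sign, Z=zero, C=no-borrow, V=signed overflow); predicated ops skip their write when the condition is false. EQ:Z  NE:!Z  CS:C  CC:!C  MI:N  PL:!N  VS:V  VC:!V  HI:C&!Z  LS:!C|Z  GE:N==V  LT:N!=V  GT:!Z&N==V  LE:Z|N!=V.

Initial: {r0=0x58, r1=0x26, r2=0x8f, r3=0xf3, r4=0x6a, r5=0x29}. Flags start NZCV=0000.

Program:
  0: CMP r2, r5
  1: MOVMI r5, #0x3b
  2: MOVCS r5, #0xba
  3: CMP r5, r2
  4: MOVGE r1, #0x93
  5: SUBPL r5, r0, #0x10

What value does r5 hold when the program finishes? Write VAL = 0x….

[0] flags=0011 → (cmp)
[1] flags=0011 MI?F → skip
[2] flags=0011 CS?T → r5=0xba
[3] flags=0010 → (cmp)
[4] flags=0010 GE?T → r1=0x93
[5] flags=0010 PL?T → r5=0x48

VAL = 0x48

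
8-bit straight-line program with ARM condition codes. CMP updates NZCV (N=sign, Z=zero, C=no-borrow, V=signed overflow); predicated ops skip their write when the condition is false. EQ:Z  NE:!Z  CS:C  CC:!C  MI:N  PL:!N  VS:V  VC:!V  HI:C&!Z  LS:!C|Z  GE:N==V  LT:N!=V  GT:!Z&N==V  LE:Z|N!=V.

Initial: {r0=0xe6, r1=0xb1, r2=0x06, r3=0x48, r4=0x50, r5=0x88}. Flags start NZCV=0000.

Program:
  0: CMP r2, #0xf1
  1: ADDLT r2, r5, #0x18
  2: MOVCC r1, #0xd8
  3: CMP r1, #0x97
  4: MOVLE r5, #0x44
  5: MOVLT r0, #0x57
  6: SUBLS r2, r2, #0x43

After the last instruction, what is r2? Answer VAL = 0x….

[0] flags=0000 → (cmp)
[1] flags=0000 LT?F → skip
[2] flags=0000 CC?T → r1=0xd8
[3] flags=0010 → (cmp)
[4] flags=0010 LE?F → skip
[5] flags=0010 LT?F → skip
[6] flags=0010 LS?F → skip

VAL = 0x06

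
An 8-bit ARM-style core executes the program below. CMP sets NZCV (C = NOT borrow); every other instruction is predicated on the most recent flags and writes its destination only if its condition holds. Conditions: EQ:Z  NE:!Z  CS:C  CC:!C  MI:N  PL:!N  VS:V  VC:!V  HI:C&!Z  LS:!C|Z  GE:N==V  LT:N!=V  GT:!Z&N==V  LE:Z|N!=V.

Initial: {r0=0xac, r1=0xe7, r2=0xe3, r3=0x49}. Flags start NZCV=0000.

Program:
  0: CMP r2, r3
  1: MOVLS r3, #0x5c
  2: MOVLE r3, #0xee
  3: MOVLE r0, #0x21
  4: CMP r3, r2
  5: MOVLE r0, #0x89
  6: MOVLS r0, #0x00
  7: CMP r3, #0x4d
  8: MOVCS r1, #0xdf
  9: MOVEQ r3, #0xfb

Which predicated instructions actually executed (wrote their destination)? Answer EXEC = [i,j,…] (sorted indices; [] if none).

EXEC = [2,3,8]

[0] flags=1010 → (cmp)
[1] flags=1010 LS?F → skip
[2] flags=1010 LE?T → r3=0xee
[3] flags=1010 LE?T → r0=0x21
[4] flags=0010 → (cmp)
[5] flags=0010 LE?F → skip
[6] flags=0010 LS?F → skip
[7] flags=1010 → (cmp)
[8] flags=1010 CS?T → r1=0xdf
[9] flags=1010 EQ?F → skip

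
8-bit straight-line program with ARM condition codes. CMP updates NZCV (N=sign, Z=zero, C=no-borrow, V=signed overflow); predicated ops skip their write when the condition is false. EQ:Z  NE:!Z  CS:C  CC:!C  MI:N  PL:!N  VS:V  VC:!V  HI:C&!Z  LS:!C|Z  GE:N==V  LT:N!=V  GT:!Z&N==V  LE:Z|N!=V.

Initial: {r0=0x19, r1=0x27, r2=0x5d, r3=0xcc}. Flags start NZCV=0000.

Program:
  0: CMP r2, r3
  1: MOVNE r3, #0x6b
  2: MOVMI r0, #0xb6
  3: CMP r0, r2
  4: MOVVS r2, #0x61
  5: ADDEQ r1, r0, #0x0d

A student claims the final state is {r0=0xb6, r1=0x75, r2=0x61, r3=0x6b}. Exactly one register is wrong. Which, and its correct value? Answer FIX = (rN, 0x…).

0: ✓ CMP  NZCV=1001
1: ✓ MOVNE  r3←0x6b
2: ✓ MOVMI  r0←0xb6
3: ✓ CMP  NZCV=0011
4: ✓ MOVVS  r2←0x61
5: · ADDEQ

FIX = (r1, 0x27)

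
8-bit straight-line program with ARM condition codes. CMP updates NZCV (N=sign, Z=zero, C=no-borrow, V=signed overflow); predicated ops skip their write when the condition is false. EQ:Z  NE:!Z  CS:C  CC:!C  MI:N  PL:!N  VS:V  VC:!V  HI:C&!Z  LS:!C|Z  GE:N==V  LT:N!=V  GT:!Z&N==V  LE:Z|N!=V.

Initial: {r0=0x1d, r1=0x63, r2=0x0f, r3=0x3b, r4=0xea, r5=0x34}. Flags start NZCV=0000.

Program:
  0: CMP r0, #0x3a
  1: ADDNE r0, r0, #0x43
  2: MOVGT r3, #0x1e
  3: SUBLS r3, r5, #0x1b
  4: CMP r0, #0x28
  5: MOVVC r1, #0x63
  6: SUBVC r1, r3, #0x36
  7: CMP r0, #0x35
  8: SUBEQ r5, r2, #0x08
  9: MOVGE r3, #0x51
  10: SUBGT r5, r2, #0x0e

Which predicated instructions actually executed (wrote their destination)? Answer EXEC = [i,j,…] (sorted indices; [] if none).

0: ✓ CMP  NZCV=1000
1: ✓ ADDNE  r0←0x60
2: · MOVGT
3: ✓ SUBLS  r3←0x19
4: ✓ CMP  NZCV=0010
5: ✓ MOVVC  r1←0x63
6: ✓ SUBVC  r1←0xe3
7: ✓ CMP  NZCV=0010
8: · SUBEQ
9: ✓ MOVGE  r3←0x51
10: ✓ SUBGT  r5←0x01

EXEC = [1,3,5,6,9,10]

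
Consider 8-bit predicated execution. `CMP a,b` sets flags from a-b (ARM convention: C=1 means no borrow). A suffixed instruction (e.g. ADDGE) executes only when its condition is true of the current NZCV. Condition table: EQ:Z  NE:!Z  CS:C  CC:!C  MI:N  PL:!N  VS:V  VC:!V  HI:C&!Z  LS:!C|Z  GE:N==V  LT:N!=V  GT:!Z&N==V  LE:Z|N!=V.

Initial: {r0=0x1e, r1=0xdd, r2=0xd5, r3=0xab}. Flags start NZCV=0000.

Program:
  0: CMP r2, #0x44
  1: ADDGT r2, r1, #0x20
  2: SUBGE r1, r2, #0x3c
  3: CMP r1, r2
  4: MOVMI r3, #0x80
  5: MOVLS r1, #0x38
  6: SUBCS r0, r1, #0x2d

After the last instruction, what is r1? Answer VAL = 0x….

VAL = 0xdd

0: ✓ CMP  NZCV=1010
1: · ADDGT
2: · SUBGE
3: ✓ CMP  NZCV=0010
4: · MOVMI
5: · MOVLS
6: ✓ SUBCS  r0←0xb0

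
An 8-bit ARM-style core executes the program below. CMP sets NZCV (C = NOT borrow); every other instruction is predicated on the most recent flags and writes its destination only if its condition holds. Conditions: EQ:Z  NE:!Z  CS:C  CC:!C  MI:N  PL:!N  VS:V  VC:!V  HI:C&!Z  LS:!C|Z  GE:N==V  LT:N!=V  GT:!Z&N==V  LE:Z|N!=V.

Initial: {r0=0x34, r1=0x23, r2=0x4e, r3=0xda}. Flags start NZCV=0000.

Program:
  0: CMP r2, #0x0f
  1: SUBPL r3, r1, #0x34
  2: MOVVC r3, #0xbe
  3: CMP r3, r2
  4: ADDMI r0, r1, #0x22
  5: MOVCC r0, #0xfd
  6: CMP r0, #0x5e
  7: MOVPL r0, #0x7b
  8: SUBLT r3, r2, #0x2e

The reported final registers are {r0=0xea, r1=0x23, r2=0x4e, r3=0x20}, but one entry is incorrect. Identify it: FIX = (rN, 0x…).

FIX = (r0, 0x34)

0: ✓ CMP  NZCV=0010
1: ✓ SUBPL  r3←0xef
2: ✓ MOVVC  r3←0xbe
3: ✓ CMP  NZCV=0011
4: · ADDMI
5: · MOVCC
6: ✓ CMP  NZCV=1000
7: · MOVPL
8: ✓ SUBLT  r3←0x20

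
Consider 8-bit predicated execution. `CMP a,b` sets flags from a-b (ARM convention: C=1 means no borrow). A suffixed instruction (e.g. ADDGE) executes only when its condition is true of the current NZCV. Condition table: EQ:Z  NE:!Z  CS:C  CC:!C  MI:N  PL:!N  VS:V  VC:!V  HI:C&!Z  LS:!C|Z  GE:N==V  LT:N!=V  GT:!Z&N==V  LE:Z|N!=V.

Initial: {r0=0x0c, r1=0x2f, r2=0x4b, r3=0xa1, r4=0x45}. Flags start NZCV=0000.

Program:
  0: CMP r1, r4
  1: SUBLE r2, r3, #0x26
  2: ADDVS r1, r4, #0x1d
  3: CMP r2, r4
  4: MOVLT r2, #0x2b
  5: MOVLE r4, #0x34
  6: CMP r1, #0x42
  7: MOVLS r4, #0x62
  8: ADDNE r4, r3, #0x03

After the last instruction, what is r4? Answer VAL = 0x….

VAL = 0xa4

[0] flags=1000 → (cmp)
[1] flags=1000 LE?T → r2=0x7b
[2] flags=1000 VS?F → skip
[3] flags=0010 → (cmp)
[4] flags=0010 LT?F → skip
[5] flags=0010 LE?F → skip
[6] flags=1000 → (cmp)
[7] flags=1000 LS?T → r4=0x62
[8] flags=1000 NE?T → r4=0xa4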